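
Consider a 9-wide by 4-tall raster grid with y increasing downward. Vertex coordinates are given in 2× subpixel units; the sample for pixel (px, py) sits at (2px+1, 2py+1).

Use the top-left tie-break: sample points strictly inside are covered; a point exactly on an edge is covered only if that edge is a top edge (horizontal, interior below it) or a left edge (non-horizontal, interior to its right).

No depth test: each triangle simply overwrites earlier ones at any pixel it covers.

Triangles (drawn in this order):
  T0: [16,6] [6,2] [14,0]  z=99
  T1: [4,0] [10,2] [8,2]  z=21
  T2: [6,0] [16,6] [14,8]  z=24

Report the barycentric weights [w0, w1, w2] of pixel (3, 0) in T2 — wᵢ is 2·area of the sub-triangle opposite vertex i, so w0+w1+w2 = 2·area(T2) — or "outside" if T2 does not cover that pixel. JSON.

T0:
  2·area = 52
  edge (16, 6)→(6, 2): d=(-10,-4) top-left  bias=+0
  edge (6, 2)→(14, 0): d=(8,-2) top-left  bias=+0
  edge (14, 0)→(16, 6): d=(2,6) right/bottom  bias=-1
    (5,0)@(11, 1): e=[30,2,20] → #
    (6,0)@(13, 1): e=[38,6,8] → #
    (7,0)@(15, 1): e=[46,10,-4] → ·
    (4,1)@(9, 3): e=[2,14,36] → #
    (7,1)@(15, 3): e=[26,26,0] → ·  [on edge]
    (4,2)@(9, 5): e=[-18,30,40] → ·
    (5,2)@(11, 5): e=[-10,34,28] → ·
    (6,2)@(13, 5): e=[-2,38,16] → ·
    (7,2)@(15, 5): e=[6,42,4] → #
    (8,2)@(17, 5): e=[14,46,-8] → ·
    (7,3)@(15, 7): e=[-14,58,8] → ·
  covered (6 px):
    · · · · · # # · ·
    · · · · # # # · ·
    · · · · · · · # ·
    · · · · · · · · ·
T1:
  2·area = 4
  edge (4, 0)→(10, 2): d=(6,2) right/bottom  bias=-1
  edge (10, 2)→(8, 2): d=(-2,0) right/bottom  bias=-1
  edge (8, 2)→(4, 0): d=(-4,-2) top-left  bias=+0
    (3,0)@(7, 1): e=[0,2,2] → ·  [on edge]
    (6,1)@(13, 3): e=[0,-2,6] → ·  [on edge]
  covered (0 px):
    · · · · · · · · ·
    · · · · · · · · ·
    · · · · · · · · ·
    · · · · · · · · ·
T2:
  2·area = 32
  edge (6, 0)→(16, 6): d=(10,6) right/bottom  bias=-1
  edge (16, 6)→(14, 8): d=(-2,2) right/bottom  bias=-1
  edge (14, 8)→(6, 0): d=(-8,-8) top-left  bias=+0
    (3,0)@(7, 1): e=[4,28,0] → #  [on edge]
    (4,0)@(9, 1): e=[-8,24,16] → ·
    (3,1)@(7, 3): e=[24,24,-16] → ·
    (4,1)@(9, 3): e=[12,20,0] → #  [on edge]
    (5,1)@(11, 3): e=[0,16,16] → ·  [on edge]
    (4,2)@(9, 5): e=[32,16,-16] → ·
    (5,2)@(11, 5): e=[20,12,0] → #  [on edge]
    (6,2)@(13, 5): e=[8,8,16] → #
    (7,2)@(15, 5): e=[-4,4,32] → ·
    (8,2)@(17, 5): e=[-16,0,48] → ·  [on edge]
    (5,3)@(11, 7): e=[40,8,-16] → ·
    (6,3)@(13, 7): e=[28,4,0] → #  [on edge]
    (7,3)@(15, 7): e=[16,0,16] → ·  [on edge]
  covered (5 px):
    · · · # · · · · ·
    · · · · # · · · ·
    · · · · · # # · ·
    · · · · · · # · ·

Result: [28,0,4]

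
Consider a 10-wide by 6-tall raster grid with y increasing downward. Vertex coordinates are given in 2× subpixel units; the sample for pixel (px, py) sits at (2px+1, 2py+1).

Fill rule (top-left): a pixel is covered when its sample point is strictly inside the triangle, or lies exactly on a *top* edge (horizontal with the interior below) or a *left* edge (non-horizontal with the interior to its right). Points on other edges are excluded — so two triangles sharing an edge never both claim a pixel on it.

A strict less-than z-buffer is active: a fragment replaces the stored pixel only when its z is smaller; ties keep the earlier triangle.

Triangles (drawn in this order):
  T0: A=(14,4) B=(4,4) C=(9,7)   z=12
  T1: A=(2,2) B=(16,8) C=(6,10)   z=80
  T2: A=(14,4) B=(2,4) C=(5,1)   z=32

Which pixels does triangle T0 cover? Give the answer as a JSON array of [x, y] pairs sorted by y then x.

T0:
  2·area = 30  (B↔C swapped to make it positive)
  edge (14, 4)→(9, 7): d=(-5,3) right/bottom  bias=-1
  edge (9, 7)→(4, 4): d=(-5,-3) top-left  bias=+0
  edge (4, 4)→(14, 4): d=(10,0) top-left  bias=+0
    (9,0)@(19, 1): e=[0,60,-30] → ·  [on edge]
    (3,2)@(7, 5): e=[16,4,10] → █
    (4,2)@(9, 5): e=[10,10,10] → █
    (5,2)@(11, 5): e=[4,16,10] → █
    (6,2)@(13, 5): e=[-2,22,10] → ·
    (3,3)@(7, 7): e=[6,-6,30] → ·
    (4,3)@(9, 7): e=[0,0,30] → ·  [on edge]
    (5,3)@(11, 7): e=[-6,6,30] → ·
  covered (3 px):
    · · · · · · · · · ·
    · · · · · · · · · ·
    · · · █ █ █ · · · ·
    · · · · · · · · · ·
    · · · · · · · · · ·
    · · · · · · · · · ·
T1:
  2·area = 88
  edge (2, 2)→(16, 8): d=(14,6) right/bottom  bias=-1
  edge (16, 8)→(6, 10): d=(-10,2) right/bottom  bias=-1
  edge (6, 10)→(2, 2): d=(-4,-8) top-left  bias=+0
    (1,1)@(3, 3): e=[8,76,4] → █
    (2,1)@(5, 3): e=[-4,72,20] → ·
    (1,2)@(3, 5): e=[36,56,-4] → ·
    (2,2)@(5, 5): e=[24,52,12] → █
    (3,2)@(7, 5): e=[12,48,28] → █
    (4,2)@(9, 5): e=[0,44,44] → ·  [on edge]
    (2,3)@(5, 7): e=[52,32,4] → █
    (4,3)@(9, 7): e=[28,24,36] → █
    (5,3)@(11, 7): e=[16,20,52] → █
    (6,3)@(13, 7): e=[4,16,68] → █
    (7,3)@(15, 7): e=[-8,12,84] → ·
    (2,4)@(5, 9): e=[80,12,-4] → ·
    (5,4)@(11, 9): e=[44,0,44] → ·  [on edge]
    (0,5)@(1, 11): e=[132,0,-44] → ·  [on edge]
  covered (10 px):
    · · · · · · · · · ·
    · █ · · · · · · · ·
    · · █ █ · · · · · ·
    · · █ █ █ █ █ · · ·
    · · · █ █ · · · · ·
    · · · · · · · · · ·
T2:
  2·area = 36
  edge (14, 4)→(2, 4): d=(-12,0) right/bottom  bias=-1
  edge (2, 4)→(5, 1): d=(3,-3) top-left  bias=+0
  edge (5, 1)→(14, 4): d=(9,3) right/bottom  bias=-1
    (2,0)@(5, 1): e=[36,0,0] → ·  [on edge]
    (1,1)@(3, 3): e=[12,0,24] → █  [on edge]
    (2,1)@(5, 3): e=[12,6,18] → █
    (3,1)@(7, 3): e=[12,12,12] → █
    (4,1)@(9, 3): e=[12,18,6] → █
    (5,1)@(11, 3): e=[12,24,0] → ·  [on edge]
    (0,2)@(1, 5): e=[-12,0,48] → ·  [on edge]
    (1,2)@(3, 5): e=[-12,6,42] → ·
    (2,2)@(5, 5): e=[-12,12,36] → ·
    (3,2)@(7, 5): e=[-12,18,30] → ·
    (4,2)@(9, 5): e=[-12,24,24] → ·
    (8,2)@(17, 5): e=[-12,48,0] → ·  [on edge]
  covered (4 px):
    · · · · · · · · · ·
    · █ █ █ █ · · · · ·
    · · · · · · · · · ·
    · · · · · · · · · ·
    · · · · · · · · · ·
    · · · · · · · · · ·

Result: [[3,2],[4,2],[5,2]]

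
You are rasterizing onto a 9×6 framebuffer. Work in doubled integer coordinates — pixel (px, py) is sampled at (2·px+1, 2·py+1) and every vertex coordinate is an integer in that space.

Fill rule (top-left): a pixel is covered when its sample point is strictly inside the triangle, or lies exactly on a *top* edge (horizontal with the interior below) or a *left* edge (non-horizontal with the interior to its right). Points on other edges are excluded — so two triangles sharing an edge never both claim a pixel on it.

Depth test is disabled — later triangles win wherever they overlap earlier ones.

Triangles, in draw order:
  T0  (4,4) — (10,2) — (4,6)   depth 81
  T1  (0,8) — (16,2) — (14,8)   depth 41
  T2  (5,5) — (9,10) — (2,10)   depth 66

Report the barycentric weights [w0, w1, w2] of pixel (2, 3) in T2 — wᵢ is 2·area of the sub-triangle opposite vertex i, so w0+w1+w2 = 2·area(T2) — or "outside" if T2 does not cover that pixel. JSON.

T0:
  2·area = 12
  edge (4, 4)→(10, 2): d=(6,-2) top-left  bias=+0
  edge (10, 2)→(4, 6): d=(-6,4) right/bottom  bias=-1
  edge (4, 6)→(4, 4): d=(0,-2) top-left  bias=+0
    (6,0)@(13, 1): e=[0,-6,18] → ·  [on edge]
    (3,1)@(7, 3): e=[0,6,6] → █  [on edge]
    (4,1)@(9, 3): e=[4,-2,10] → ·
    (0,2)@(1, 5): e=[0,18,-6] → ·  [on edge]
    (2,2)@(5, 5): e=[8,2,2] → █
    (3,2)@(7, 5): e=[12,-6,6] → ·
    (2,3)@(5, 7): e=[20,-10,2] → ·
  covered (2 px):
    · · · · · · · · ·
    · · · █ · · · · ·
    · · █ · · · · · ·
    · · · · · · · · ·
    · · · · · · · · ·
    · · · · · · · · ·
T1:
  2·area = 84
  edge (0, 8)→(16, 2): d=(16,-6) top-left  bias=+0
  edge (16, 2)→(14, 8): d=(-2,6) right/bottom  bias=-1
  edge (14, 8)→(0, 8): d=(-14,0) right/bottom  bias=-1
    (7,1)@(15, 3): e=[10,4,70] → █
    (8,1)@(17, 3): e=[22,-8,70] → ·
    (4,2)@(9, 5): e=[6,36,42] → █
    (5,2)@(11, 5): e=[18,24,42] → █
    (6,2)@(13, 5): e=[30,12,42] → █
    (7,2)@(15, 5): e=[42,0,42] → ·  [on edge]
    (1,3)@(3, 7): e=[2,68,14] → █
    (2,3)@(5, 7): e=[14,56,14] → █
    (3,3)@(7, 7): e=[26,44,14] → █
    (7,3)@(15, 7): e=[74,-4,14] → ·
    (1,4)@(3, 9): e=[34,64,-14] → ·
    (2,4)@(5, 9): e=[46,52,-14] → ·
    (6,5)@(13, 11): e=[126,0,-42] → ·  [on edge]
  covered (10 px):
    · · · · · · · · ·
    · · · · · · · █ ·
    · · · · █ █ █ · ·
    · █ █ █ █ █ █ · ·
    · · · · · · · · ·
    · · · · · · · · ·
T2:
  2·area = 35
  edge (5, 5)→(9, 10): d=(4,5) right/bottom  bias=-1
  edge (9, 10)→(2, 10): d=(-7,0) right/bottom  bias=-1
  edge (2, 10)→(5, 5): d=(3,-5) top-left  bias=+0
    (2,2)@(5, 5): e=[0,35,0] → ·  [on edge]
    (2,3)@(5, 7): e=[8,21,6] → █
    (3,3)@(7, 7): e=[-2,21,16] → ·
    (1,4)@(3, 9): e=[26,7,2] → █
    (3,4)@(7, 9): e=[6,7,22] → █
    (4,4)@(9, 9): e=[-4,7,32] → ·
    (1,5)@(3, 11): e=[34,-7,8] → ·
    (2,5)@(5, 11): e=[24,-7,18] → ·
    (3,5)@(7, 11): e=[14,-7,28] → ·
  covered (4 px):
    · · · · · · · · ·
    · · · · · · · · ·
    · · · · · · · · ·
    · · █ · · · · · ·
    · █ █ █ · · · · ·
    · · · · · · · · ·

Result: [21,6,8]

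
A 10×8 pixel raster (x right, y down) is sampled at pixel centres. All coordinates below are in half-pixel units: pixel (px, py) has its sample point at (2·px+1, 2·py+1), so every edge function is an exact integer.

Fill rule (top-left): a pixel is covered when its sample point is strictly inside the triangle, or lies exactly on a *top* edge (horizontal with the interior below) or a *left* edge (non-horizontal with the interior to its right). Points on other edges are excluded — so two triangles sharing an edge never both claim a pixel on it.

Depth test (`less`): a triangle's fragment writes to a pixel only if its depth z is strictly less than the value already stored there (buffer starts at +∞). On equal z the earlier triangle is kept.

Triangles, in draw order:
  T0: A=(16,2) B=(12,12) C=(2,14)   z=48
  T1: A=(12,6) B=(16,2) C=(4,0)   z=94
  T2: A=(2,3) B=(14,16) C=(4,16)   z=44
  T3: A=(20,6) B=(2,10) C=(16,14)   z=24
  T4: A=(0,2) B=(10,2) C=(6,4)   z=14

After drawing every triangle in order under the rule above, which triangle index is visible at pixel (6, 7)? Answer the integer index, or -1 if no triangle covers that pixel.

T0:
  2·area = 92
  edge (16, 2)→(12, 12): d=(-4,10) right/bottom  bias=-1
  edge (12, 12)→(2, 14): d=(-10,2) right/bottom  bias=-1
  edge (2, 14)→(16, 2): d=(14,-12) top-left  bias=+0
    (7,1)@(15, 3): e=[6,84,2] → #
    (8,1)@(17, 3): e=[-14,80,26] → ·
    (6,2)@(13, 5): e=[18,68,6] → #
    (7,2)@(15, 5): e=[-2,64,30] → ·
    (5,3)@(11, 7): e=[30,52,10] → #
    (7,3)@(15, 7): e=[-10,44,58] → ·
    (4,4)@(9, 9): e=[42,36,14] → #
    (7,4)@(15, 9): e=[-18,24,86] → ·
    (3,5)@(7, 11): e=[54,20,18] → #
    (6,5)@(13, 11): e=[-6,8,90] → ·
    (8,5)@(17, 11): e=[-46,0,138] → ·  [on edge]
    (2,6)@(5, 13): e=[66,4,22] → #
    (3,6)@(7, 13): e=[46,0,46] → ·  [on edge]
  covered (11 px):
    · · · · · · · · · ·
    · · · · · · · # · ·
    · · · · · · # · · ·
    · · · · · # # · · ·
    · · · · # # # · · ·
    · · · # # # · · · ·
    · · # · · · · · · ·
    · · · · · · · · · ·
T1:
  2·area = 56  (B↔C swapped to make it positive)
  edge (12, 6)→(4, 0): d=(-8,-6) top-left  bias=+0
  edge (4, 0)→(16, 2): d=(12,2) right/bottom  bias=-1
  edge (16, 2)→(12, 6): d=(-4,4) right/bottom  bias=-1
    (3,0)@(7, 1): e=[10,6,40] → #
    (4,0)@(9, 1): e=[22,2,32] → #
    (5,0)@(11, 1): e=[34,-2,24] → ·
    (8,0)@(17, 1): e=[70,-14,0] → ·  [on edge]
    (3,1)@(7, 3): e=[-6,30,32] → ·
    (4,1)@(9, 3): e=[6,26,24] → #
    (5,1)@(11, 3): e=[18,22,16] → #
    (6,1)@(13, 3): e=[30,18,8] → #
    (7,1)@(15, 3): e=[42,14,0] → ·  [on edge]
    (4,2)@(9, 5): e=[-10,50,16] → ·
    (5,2)@(11, 5): e=[2,46,8] → #
    (6,2)@(13, 5): e=[14,42,0] → ·  [on edge]
    (5,3)@(11, 7): e=[-14,70,0] → ·  [on edge]
    (4,4)@(9, 9): e=[-42,98,0] → ·  [on edge]
    (3,5)@(7, 11): e=[-70,126,0] → ·  [on edge]
    (2,6)@(5, 13): e=[-98,154,0] → ·  [on edge]
    (1,7)@(3, 15): e=[-126,182,0] → ·  [on edge]
  covered (6 px):
    · · · # # · · · · ·
    · · · · # # # · · ·
    · · · · · # · · · ·
    · · · · · · · · · ·
    · · · · · · · · · ·
    · · · · · · · · · ·
    · · · · · · · · · ·
    · · · · · · · · · ·
T2:
  2·area = 130
  edge (2, 3)→(14, 16): d=(12,13) right/bottom  bias=-1
  edge (14, 16)→(4, 16): d=(-10,0) right/bottom  bias=-1
  edge (4, 16)→(2, 3): d=(-2,-13) top-left  bias=+0
    (1,2)@(3, 5): e=[11,110,9] → #
    (2,2)@(5, 5): e=[-15,110,35] → ·
    (1,3)@(3, 7): e=[35,90,5] → #
    (2,3)@(5, 7): e=[9,90,31] → #
    (3,3)@(7, 7): e=[-17,90,57] → ·
    (1,4)@(3, 9): e=[59,70,1] → #
    (3,4)@(7, 9): e=[7,70,53] → #
    (4,4)@(9, 9): e=[-19,70,79] → ·
    (1,5)@(3, 11): e=[83,50,-3] → ·
    (2,5)@(5, 11): e=[57,50,23] → #
    (4,5)@(9, 11): e=[5,50,75] → #
    (5,5)@(11, 11): e=[-21,50,101] → ·
  covered (18 px):
    · · · · · · · · · ·
    · · · · · · · · · ·
    · # · · · · · · · ·
    · # # · · · · · · ·
    · # # # · · · · · ·
    · · # # # · · · · ·
    · · # # # # · · · ·
    · · # # # # # · · ·
T3:
  2·area = 128  (B↔C swapped to make it positive)
  edge (20, 6)→(16, 14): d=(-4,8) right/bottom  bias=-1
  edge (16, 14)→(2, 10): d=(-14,-4) top-left  bias=+0
  edge (2, 10)→(20, 6): d=(18,-4) top-left  bias=+0
    (8,3)@(17, 7): e=[20,102,6] → #
    (9,3)@(19, 7): e=[4,110,14] → #
    (3,4)@(7, 9): e=[92,34,2] → #
    (4,4)@(9, 9): e=[76,42,10] → #
    (5,4)@(11, 9): e=[60,50,18] → #
    (6,4)@(13, 9): e=[44,58,26] → #
    (7,4)@(15, 9): e=[28,66,34] → #
    (9,4)@(19, 9): e=[-4,82,50] → ·
    (3,5)@(7, 11): e=[84,6,38] → #
    (9,5)@(19, 11): e=[-12,54,86] → ·
    (3,6)@(7, 13): e=[76,-22,74] → ·
    (4,6)@(9, 13): e=[60,-14,82] → ·
  covered (16 px):
    · · · · · · · · · ·
    · · · · · · · · · ·
    · · · · · · · · · ·
    · · · · · · · · # #
    · · · # # # # # # ·
    · · · # # # # # # ·
    · · · · · · # # · ·
    · · · · · · · · · ·
T4:
  2·area = 20
  edge (0, 2)→(10, 2): d=(10,0) top-left  bias=+0
  edge (10, 2)→(6, 4): d=(-4,2) right/bottom  bias=-1
  edge (6, 4)→(0, 2): d=(-6,-2) top-left  bias=+0
    (1,1)@(3, 3): e=[10,10,0] → #  [on edge]
    (2,1)@(5, 3): e=[10,6,4] → #
    (3,1)@(7, 3): e=[10,2,8] → #
    (4,1)@(9, 3): e=[10,-2,12] → ·
    (1,2)@(3, 5): e=[30,2,-12] → ·
    (2,2)@(5, 5): e=[30,-2,-8] → ·
    (3,2)@(7, 5): e=[30,-6,-4] → ·
    (4,2)@(9, 5): e=[30,-10,0] → ·  [on edge]
    (7,3)@(15, 7): e=[50,-30,0] → ·  [on edge]
  covered (3 px):
    · · · · · · · · · ·
    · # # # · · · · · ·
    · · · · · · · · · ·
    · · · · · · · · · ·
    · · · · · · · · · ·
    · · · · · · · · · ·
    · · · · · · · · · ·
    · · · · · · · · · ·

Z-buffer (winner per pixel, '.' = empty):
  . . . 1 1 . . . . .
  . 4 4 4 1 1 1 0 . .
  . 2 . . . 1 0 . . .
  . 2 2 . . 0 0 . 3 3
  . 2 2 3 3 3 3 3 3 .
  . . 2 3 3 3 3 3 3 .
  . . 2 2 2 2 3 3 . .
  . . 2 2 2 2 2 . . .

Answer: 2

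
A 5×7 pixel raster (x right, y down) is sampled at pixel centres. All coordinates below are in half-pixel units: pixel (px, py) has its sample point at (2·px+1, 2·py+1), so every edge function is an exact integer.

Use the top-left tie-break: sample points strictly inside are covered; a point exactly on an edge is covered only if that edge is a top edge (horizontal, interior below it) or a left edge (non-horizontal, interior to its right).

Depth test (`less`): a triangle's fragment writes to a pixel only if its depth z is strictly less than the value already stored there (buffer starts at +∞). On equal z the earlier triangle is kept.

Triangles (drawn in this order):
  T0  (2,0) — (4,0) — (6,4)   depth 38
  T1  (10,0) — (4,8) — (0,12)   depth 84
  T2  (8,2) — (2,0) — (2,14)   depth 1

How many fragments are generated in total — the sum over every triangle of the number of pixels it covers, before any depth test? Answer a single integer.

T0:
  2·area = 8
  edge (2, 0)→(4, 0): d=(2,0) top-left  bias=+0
  edge (4, 0)→(6, 4): d=(2,4) right/bottom  bias=-1
  edge (6, 4)→(2, 0): d=(-4,-4) top-left  bias=+0
    (1,0)@(3, 1): e=[2,6,0] → #  [on edge]
    (2,0)@(5, 1): e=[2,-2,8] → ·
    (1,1)@(3, 3): e=[6,10,-8] → ·
    (2,1)@(5, 3): e=[6,2,0] → #  [on edge]
    (3,1)@(7, 3): e=[6,-6,8] → ·
    (2,2)@(5, 5): e=[10,6,-8] → ·
    (3,2)@(7, 5): e=[10,-2,0] → ·  [on edge]
    (4,3)@(9, 7): e=[14,-6,0] → ·  [on edge]
  covered (2 px):
    · # · · ·
    · · # · ·
    · · · · ·
    · · · · ·
    · · · · ·
    · · · · ·
    · · · · ·
T1:
  2·area = 8
  edge (10, 0)→(4, 8): d=(-6,8) right/bottom  bias=-1
  edge (4, 8)→(0, 12): d=(-4,4) right/bottom  bias=-1
  edge (0, 12)→(10, 0): d=(10,-12) top-left  bias=+0
    (4,1)@(9, 3): e=[-10,0,18] → ·  [on edge]
    (3,2)@(7, 5): e=[-6,0,14] → ·  [on edge]
    (2,3)@(5, 7): e=[-2,0,10] → ·  [on edge]
    (1,4)@(3, 9): e=[2,0,6] → ·  [on edge]
    (0,5)@(1, 11): e=[6,0,2] → ·  [on edge]
  covered (0 px):
    · · · · ·
    · · · · ·
    · · · · ·
    · · · · ·
    · · · · ·
    · · · · ·
    · · · · ·
T2:
  2·area = 84  (B↔C swapped to make it positive)
  edge (8, 2)→(2, 14): d=(-6,12) right/bottom  bias=-1
  edge (2, 14)→(2, 0): d=(0,-14) top-left  bias=+0
  edge (2, 0)→(8, 2): d=(6,2) right/bottom  bias=-1
    (1,0)@(3, 1): e=[66,14,4] → #
    (2,0)@(5, 1): e=[42,42,0] → ·  [on edge]
    (1,1)@(3, 3): e=[54,14,16] → #
    (2,1)@(5, 3): e=[30,42,12] → #
    (3,1)@(7, 3): e=[6,70,8] → #
    (4,1)@(9, 3): e=[-18,98,4] → ·
    (1,2)@(3, 5): e=[42,14,28] → #
    (3,2)@(7, 5): e=[-6,70,20] → ·
    (1,3)@(3, 7): e=[30,14,40] → #
    (3,3)@(7, 7): e=[-18,70,32] → ·
    (1,4)@(3, 9): e=[18,14,52] → #
    (2,4)@(5, 9): e=[-6,42,48] → ·
  covered (10 px):
    · # · · ·
    · # # # ·
    · # # · ·
    · # # · ·
    · # · · ·
    · # · · ·
    · · · · ·

Answer: 12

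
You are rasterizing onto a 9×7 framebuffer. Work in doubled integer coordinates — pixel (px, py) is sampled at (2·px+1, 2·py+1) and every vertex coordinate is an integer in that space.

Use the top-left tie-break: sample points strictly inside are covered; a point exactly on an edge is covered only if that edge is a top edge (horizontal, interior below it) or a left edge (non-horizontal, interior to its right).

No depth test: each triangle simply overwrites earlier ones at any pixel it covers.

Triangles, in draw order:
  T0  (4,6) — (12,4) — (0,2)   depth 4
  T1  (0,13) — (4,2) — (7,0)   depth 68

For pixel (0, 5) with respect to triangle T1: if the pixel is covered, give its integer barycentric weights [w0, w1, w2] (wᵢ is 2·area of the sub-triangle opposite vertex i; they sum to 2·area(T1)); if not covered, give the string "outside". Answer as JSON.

T0:
  2·area = 40  (B↔C swapped to make it positive)
  edge (4, 6)→(0, 2): d=(-4,-4) top-left  bias=+0
  edge (0, 2)→(12, 4): d=(12,2) right/bottom  bias=-1
  edge (12, 4)→(4, 6): d=(-8,2) right/bottom  bias=-1
    (0,1)@(1, 3): e=[0,10,30] → X  [on edge]
    (1,1)@(3, 3): e=[8,6,26] → X
    (2,1)@(5, 3): e=[16,2,22] → X
    (3,1)@(7, 3): e=[24,-2,18] → .
    (0,2)@(1, 5): e=[-8,34,14] → .
    (1,2)@(3, 5): e=[0,30,10] → X  [on edge]
    (3,2)@(7, 5): e=[16,22,2] → X
    (4,2)@(9, 5): e=[24,18,-2] → .
    (1,3)@(3, 7): e=[-8,54,-6] → .
    (2,3)@(5, 7): e=[0,50,-10] → .  [on edge]
    (3,3)@(7, 7): e=[8,46,-14] → .
    (3,4)@(7, 9): e=[0,70,-30] → .  [on edge]
    (4,5)@(9, 11): e=[0,90,-50] → .  [on edge]
    (5,6)@(11, 13): e=[0,110,-70] → .  [on edge]
  covered (6 px):
    . . . . . . . . .
    X X X . . . . . .
    . X X X . . . . .
    . . . . . . . . .
    . . . . . . . . .
    . . . . . . . . .
    . . . . . . . . .
T1:
  2·area = 25
  edge (0, 13)→(4, 2): d=(4,-11) top-left  bias=+0
  edge (4, 2)→(7, 0): d=(3,-2) top-left  bias=+0
  edge (7, 0)→(0, 13): d=(-7,13) right/bottom  bias=-1
    (2,1)@(5, 3): e=[15,5,5] → X
    (3,1)@(7, 3): e=[37,9,-21] → .
    (1,2)@(3, 5): e=[1,7,17] → X
    (2,2)@(5, 5): e=[23,11,-9] → .
    (1,3)@(3, 7): e=[9,13,3] → X
    (2,3)@(5, 7): e=[31,17,-23] → .
    (1,4)@(3, 9): e=[17,19,-11] → .
    (0,5)@(1, 11): e=[3,21,1] → X
    (1,5)@(3, 11): e=[25,25,-25] → .
    (0,6)@(1, 13): e=[11,27,-13] → .
  covered (4 px):
    . . . . . . . . .
    . . X . . . . . .
    . X . . . . . . .
    . X . . . . . . .
    . . . . . . . . .
    X . . . . . . . .
    . . . . . . . . .

Result: [21,1,3]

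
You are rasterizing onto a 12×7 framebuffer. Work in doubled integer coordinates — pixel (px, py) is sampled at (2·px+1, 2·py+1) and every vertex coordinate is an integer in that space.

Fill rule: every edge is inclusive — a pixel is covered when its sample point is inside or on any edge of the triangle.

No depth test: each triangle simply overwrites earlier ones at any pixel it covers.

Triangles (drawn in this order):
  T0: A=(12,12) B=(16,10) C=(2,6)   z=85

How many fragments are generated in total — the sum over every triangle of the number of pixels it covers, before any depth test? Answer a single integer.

T0:
  2·area = 44  (B↔C swapped to make it positive)
  edge (12, 12)→(2, 6): d=(-10,-6) inclusive
  edge (2, 6)→(16, 10): d=(14,4) inclusive
  edge (16, 10)→(12, 12): d=(-4,2) inclusive
    (2,3)@(5, 7): e=[8,2,34] → X
    (3,3)@(7, 7): e=[20,-6,30] → .
    (2,4)@(5, 9): e=[-12,30,26] → .
    (3,4)@(7, 9): e=[0,22,22] → X  [on edge]
    (4,4)@(9, 9): e=[12,14,18] → X
    (5,4)@(11, 9): e=[24,6,14] → X
    (6,4)@(13, 9): e=[36,-2,10] → .
    (3,5)@(7, 11): e=[-20,50,14] → .
    (4,5)@(9, 11): e=[-8,42,10] → .
    (5,5)@(11, 11): e=[4,34,6] → X
    (6,5)@(13, 11): e=[16,26,2] → X
    (7,5)@(15, 11): e=[28,18,-2] → .
  covered (6 px):
    . . . . . . . . . . . .
    . . . . . . . . . . . .
    . . . . . . . . . . . .
    . . X . . . . . . . . .
    . . . X X X . . . . . .
    . . . . . X X . . . . .
    . . . . . . . . . . . .

Final: 6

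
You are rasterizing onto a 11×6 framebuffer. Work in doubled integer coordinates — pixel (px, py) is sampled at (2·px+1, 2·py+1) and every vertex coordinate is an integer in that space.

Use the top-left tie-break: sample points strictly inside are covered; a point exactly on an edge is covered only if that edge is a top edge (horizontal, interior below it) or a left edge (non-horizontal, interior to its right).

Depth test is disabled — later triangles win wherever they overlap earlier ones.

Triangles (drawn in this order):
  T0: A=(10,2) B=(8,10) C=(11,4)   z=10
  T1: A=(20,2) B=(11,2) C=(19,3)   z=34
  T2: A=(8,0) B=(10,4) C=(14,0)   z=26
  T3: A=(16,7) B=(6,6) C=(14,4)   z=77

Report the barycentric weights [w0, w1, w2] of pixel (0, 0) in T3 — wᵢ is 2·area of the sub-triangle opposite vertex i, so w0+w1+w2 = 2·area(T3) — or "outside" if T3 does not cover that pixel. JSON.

T0:
  2·area = 12  (B↔C swapped to make it positive)
  edge (10, 2)→(11, 4): d=(1,2) right/bottom  bias=-1
  edge (11, 4)→(8, 10): d=(-3,6) right/bottom  bias=-1
  edge (8, 10)→(10, 2): d=(2,-8) top-left  bias=+0
    (4,3)@(9, 7): e=[7,3,2] → █
    (5,3)@(11, 7): e=[3,-9,18] → ·
    (4,4)@(9, 9): e=[9,-3,6] → ·
  covered (1 px):
    · · · · · · · · · · ·
    · · · · · · · · · · ·
    · · · · · · · · · · ·
    · · · · █ · · · · · ·
    · · · · · · · · · · ·
    · · · · · · · · · · ·
T1:
  2·area = 9  (B↔C swapped to make it positive)
  edge (20, 2)→(19, 3): d=(-1,1) right/bottom  bias=-1
  edge (19, 3)→(11, 2): d=(-8,-1) top-left  bias=+0
  edge (11, 2)→(20, 2): d=(9,0) top-left  bias=+0
    (1,0)@(3, 1): e=[18,0,-9] → ·  [on edge]
    (10,0)@(21, 1): e=[0,18,-9] → ·  [on edge]
    (9,1)@(19, 3): e=[0,0,9] → ·  [on edge]
    (8,2)@(17, 5): e=[0,-18,27] → ·  [on edge]
    (7,3)@(15, 7): e=[0,-36,45] → ·  [on edge]
    (6,4)@(13, 9): e=[0,-54,63] → ·  [on edge]
    (5,5)@(11, 11): e=[0,-72,81] → ·  [on edge]
  covered (0 px):
    · · · · · · · · · · ·
    · · · · · · · · · · ·
    · · · · · · · · · · ·
    · · · · · · · · · · ·
    · · · · · · · · · · ·
    · · · · · · · · · · ·
T2:
  2·area = 24  (B↔C swapped to make it positive)
  edge (8, 0)→(14, 0): d=(6,0) top-left  bias=+0
  edge (14, 0)→(10, 4): d=(-4,4) right/bottom  bias=-1
  edge (10, 4)→(8, 0): d=(-2,-4) top-left  bias=+0
    (4,0)@(9, 1): e=[6,16,2] → █
    (5,0)@(11, 1): e=[6,8,10] → █
    (6,0)@(13, 1): e=[6,0,18] → ·  [on edge]
    (4,1)@(9, 3): e=[18,8,-2] → ·
    (5,1)@(11, 3): e=[18,0,6] → ·  [on edge]
    (4,2)@(9, 5): e=[30,0,-6] → ·  [on edge]
    (3,3)@(7, 7): e=[42,0,-18] → ·  [on edge]
    (2,4)@(5, 9): e=[54,0,-30] → ·  [on edge]
    (1,5)@(3, 11): e=[66,0,-42] → ·  [on edge]
  covered (2 px):
    · · · · █ █ · · · · ·
    · · · · · · · · · · ·
    · · · · · · · · · · ·
    · · · · · · · · · · ·
    · · · · · · · · · · ·
    · · · · · · · · · · ·
T3:
  2·area = 28
  edge (16, 7)→(6, 6): d=(-10,-1) top-left  bias=+0
  edge (6, 6)→(14, 4): d=(8,-2) top-left  bias=+0
  edge (14, 4)→(16, 7): d=(2,3) right/bottom  bias=-1
    (5,2)@(11, 5): e=[15,2,11] → █
    (6,2)@(13, 5): e=[17,6,5] → █
    (7,2)@(15, 5): e=[19,10,-1] → ·
    (5,3)@(11, 7): e=[-5,18,15] → ·
    (6,3)@(13, 7): e=[-3,22,9] → ·
  covered (2 px):
    · · · · · · · · · · ·
    · · · · · · · · · · ·
    · · · · · █ █ · · · ·
    · · · · · · · · · · ·
    · · · · · · · · · · ·
    · · · · · · · · · · ·

Result: "outside"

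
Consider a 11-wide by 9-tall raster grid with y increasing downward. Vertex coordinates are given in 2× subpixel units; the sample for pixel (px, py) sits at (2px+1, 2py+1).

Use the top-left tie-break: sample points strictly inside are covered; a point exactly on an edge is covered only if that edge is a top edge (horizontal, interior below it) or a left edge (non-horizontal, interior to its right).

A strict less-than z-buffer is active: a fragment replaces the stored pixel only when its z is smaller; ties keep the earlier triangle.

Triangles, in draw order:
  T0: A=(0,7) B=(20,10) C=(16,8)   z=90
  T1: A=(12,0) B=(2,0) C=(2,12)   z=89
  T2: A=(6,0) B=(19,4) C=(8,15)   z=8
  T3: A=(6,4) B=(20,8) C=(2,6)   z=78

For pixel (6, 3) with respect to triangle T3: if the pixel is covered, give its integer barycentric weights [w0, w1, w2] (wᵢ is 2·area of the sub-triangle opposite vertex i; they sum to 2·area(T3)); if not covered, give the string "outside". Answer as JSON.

T0:
  2·area = 28  (B↔C swapped to make it positive)
  edge (0, 7)→(16, 8): d=(16,1) right/bottom  bias=-1
  edge (16, 8)→(20, 10): d=(4,2) right/bottom  bias=-1
  edge (20, 10)→(0, 7): d=(-20,-3) top-left  bias=+0
    (7,4)@(15, 9): e=[17,6,5] → X
    (8,4)@(17, 9): e=[15,2,11] → X
    (9,4)@(19, 9): e=[13,-2,17] → .
    (7,5)@(15, 11): e=[49,14,-35] → .
    (8,5)@(17, 11): e=[47,10,-29] → .
  covered (2 px):
    . . . . . . . . . . .
    . . . . . . . . . . .
    . . . . . . . . . . .
    . . . . . . . . . . .
    . . . . . . . X X . .
    . . . . . . . . . . .
    . . . . . . . . . . .
    . . . . . . . . . . .
    . . . . . . . . . . .
T1:
  2·area = 120  (B↔C swapped to make it positive)
  edge (12, 0)→(2, 12): d=(-10,12) right/bottom  bias=-1
  edge (2, 12)→(2, 0): d=(0,-12) top-left  bias=+0
  edge (2, 0)→(12, 0): d=(10,0) top-left  bias=+0
    (1,0)@(3, 1): e=[98,12,10] → X
    (2,0)@(5, 1): e=[74,36,10] → X
    (3,0)@(7, 1): e=[50,60,10] → X
    (4,0)@(9, 1): e=[26,84,10] → X
    (5,0)@(11, 1): e=[2,108,10] → X
    (6,0)@(13, 1): e=[-22,132,10] → .
    (1,1)@(3, 3): e=[78,12,30] → X
    (5,1)@(11, 3): e=[-18,108,30] → .
    (1,2)@(3, 5): e=[58,12,50] → X
    (4,2)@(9, 5): e=[-14,84,50] → .
    (1,3)@(3, 7): e=[38,12,70] → X
    (3,3)@(7, 7): e=[-10,60,70] → .
  covered (15 px):
    . X X X X X . . . . .
    . X X X X . . . . . .
    . X X X . . . . . . .
    . X X . . . . . . . .
    . X . . . . . . . . .
    . . . . . . . . . . .
    . . . . . . . . . . .
    . . . . . . . . . . .
    . . . . . . . . . . .
T2:
  2·area = 187
  edge (6, 0)→(19, 4): d=(13,4) right/bottom  bias=-1
  edge (19, 4)→(8, 15): d=(-11,11) right/bottom  bias=-1
  edge (8, 15)→(6, 0): d=(-2,-15) top-left  bias=+0
    (3,0)@(7, 1): e=[9,165,13] → X
    (4,0)@(9, 1): e=[1,143,43] → X
    (5,0)@(11, 1): e=[-7,121,73] → .
    (3,1)@(7, 3): e=[35,143,9] → X
    (5,1)@(11, 3): e=[19,99,69] → X
    (6,1)@(13, 3): e=[11,77,99] → X
    (7,1)@(15, 3): e=[3,55,129] → X
    (8,1)@(17, 3): e=[-5,33,159] → .
    (3,2)@(7, 5): e=[61,121,5] → X
    (8,2)@(17, 5): e=[21,11,155] → X
    (9,2)@(19, 5): e=[13,-11,185] → .
    (3,3)@(7, 7): e=[87,99,1] → X
  covered (24 px):
    . . . X X . . . . . .
    . . . X X X X X . . .
    . . . X X X X X X . .
    . . . X X X X X . . .
    . . . . X X X . . . .
    . . . . X X . . . . .
    . . . . X . . . . . .
    . . . . . . . . . . .
    . . . . . . . . . . .
T3:
  2·area = 44
  edge (6, 4)→(20, 8): d=(14,4) right/bottom  bias=-1
  edge (20, 8)→(2, 6): d=(-18,-2) top-left  bias=+0
  edge (2, 6)→(6, 4): d=(4,-2) top-left  bias=+0
    (2,2)@(5, 5): e=[18,24,2] → X
    (3,2)@(7, 5): e=[10,28,6] → X
    (4,2)@(9, 5): e=[2,32,10] → X
    (5,2)@(11, 5): e=[-6,36,14] → .
    (2,3)@(5, 7): e=[46,-12,10] → .
    (3,3)@(7, 7): e=[38,-8,14] → .
    (4,3)@(9, 7): e=[30,-4,18] → .
    (5,3)@(11, 7): e=[22,0,22] → X  [on edge]
    (6,3)@(13, 7): e=[14,4,26] → X
    (7,3)@(15, 7): e=[6,8,30] → X
    (8,3)@(17, 7): e=[-2,12,34] → .
    (5,4)@(11, 9): e=[50,-36,30] → .
  covered (6 px):
    . . . . . . . . . . .
    . . . . . . . . . . .
    . . X X X . . . . . .
    . . . . . X X X . . .
    . . . . . . . . . . .
    . . . . . . . . . . .
    . . . . . . . . . . .
    . . . . . . . . . . .
    . . . . . . . . . . .

Result: [4,26,14]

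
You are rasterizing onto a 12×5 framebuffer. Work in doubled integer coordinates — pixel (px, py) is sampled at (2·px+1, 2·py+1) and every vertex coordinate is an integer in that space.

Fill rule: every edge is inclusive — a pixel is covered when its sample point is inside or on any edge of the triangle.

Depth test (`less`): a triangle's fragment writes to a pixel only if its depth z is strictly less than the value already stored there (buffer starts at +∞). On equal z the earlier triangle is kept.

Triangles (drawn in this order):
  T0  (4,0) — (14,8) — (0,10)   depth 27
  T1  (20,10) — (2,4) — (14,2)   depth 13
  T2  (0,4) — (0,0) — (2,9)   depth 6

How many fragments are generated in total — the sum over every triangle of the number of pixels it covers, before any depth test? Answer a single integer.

T0:
  2·area = 132
  edge (4, 0)→(14, 8): d=(10,8) inclusive
  edge (14, 8)→(0, 10): d=(-14,2) inclusive
  edge (0, 10)→(4, 0): d=(4,-10) inclusive
    (2,0)@(5, 1): e=[2,116,14] → █
    (3,0)@(7, 1): e=[-14,112,34] → ·
    (1,1)@(3, 3): e=[38,92,2] → █
    (3,1)@(7, 3): e=[6,84,42] → █
    (4,1)@(9, 3): e=[-10,80,62] → ·
    (1,2)@(3, 5): e=[58,64,10] → █
    (4,2)@(9, 5): e=[10,52,70] → █
    (5,2)@(11, 5): e=[-6,48,90] → ·
    (1,3)@(3, 7): e=[78,36,18] → █
    (5,3)@(11, 7): e=[14,20,98] → █
    (6,3)@(13, 7): e=[-2,16,118] → ·
    (10,3)@(21, 7): e=[-66,0,198] → ·  [on edge]
    (3,4)@(7, 9): e=[66,0,66] → █  [on edge]
  covered (17 px):
    · · █ · · · · · · · · ·
    · █ █ █ · · · · · · · ·
    · █ █ █ █ · · · · · · ·
    · █ █ █ █ █ · · · · · ·
    █ █ █ █ · · · · · · · ·
T1:
  2·area = 108
  edge (20, 10)→(2, 4): d=(-18,-6) inclusive
  edge (2, 4)→(14, 2): d=(12,-2) inclusive
  edge (14, 2)→(20, 10): d=(6,8) inclusive
    (4,1)@(9, 3): e=[60,2,46] → █
    (5,1)@(11, 3): e=[72,6,30] → █
    (6,1)@(13, 3): e=[84,10,14] → █
    (7,1)@(15, 3): e=[96,14,-2] → ·
    (2,2)@(5, 5): e=[0,18,90] → █  [on edge]
    (3,2)@(7, 5): e=[12,22,74] → █
    (7,2)@(15, 5): e=[60,38,10] → █
    (8,2)@(17, 5): e=[72,42,-6] → ·
    (2,3)@(5, 7): e=[-36,42,102] → ·
    (3,3)@(7, 7): e=[-24,46,86] → ·
    (4,3)@(9, 7): e=[-12,50,70] → ·
    (5,3)@(11, 7): e=[0,54,54] → █  [on edge]
    (8,4)@(17, 9): e=[0,90,18] → █  [on edge]
  covered (15 px):
    · · · · · · · · · · · ·
    · · · · █ █ █ · · · · ·
    · · █ █ █ █ █ █ · · · ·
    · · · · · █ █ █ █ · · ·
    · · · · · · · · █ █ · ·
T2:
  2·area = 8
  edge (0, 4)→(0, 0): d=(0,-4) inclusive
  edge (0, 0)→(2, 9): d=(2,9) inclusive
  edge (2, 9)→(0, 4): d=(-2,-5) inclusive
    (0,2)@(1, 5): e=[4,1,3] → █
    (1,2)@(3, 5): e=[12,-17,13] → ·
    (0,3)@(1, 7): e=[4,5,-1] → ·
  covered (1 px):
    · · · · · · · · · · · ·
    · · · · · · · · · · · ·
    █ · · · · · · · · · · ·
    · · · · · · · · · · · ·
    · · · · · · · · · · · ·

Result: 33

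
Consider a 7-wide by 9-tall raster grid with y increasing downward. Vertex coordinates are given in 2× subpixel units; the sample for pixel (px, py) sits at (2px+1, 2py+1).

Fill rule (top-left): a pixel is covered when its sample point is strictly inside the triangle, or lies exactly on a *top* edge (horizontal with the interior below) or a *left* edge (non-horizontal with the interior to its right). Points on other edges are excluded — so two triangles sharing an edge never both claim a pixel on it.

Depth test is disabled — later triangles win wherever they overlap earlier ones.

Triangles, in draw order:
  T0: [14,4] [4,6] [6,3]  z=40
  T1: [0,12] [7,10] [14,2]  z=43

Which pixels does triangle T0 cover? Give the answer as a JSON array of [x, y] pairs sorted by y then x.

T0:
  2·area = 26
  edge (14, 4)→(4, 6): d=(-10,2) right/bottom  bias=-1
  edge (4, 6)→(6, 3): d=(2,-3) top-left  bias=+0
  edge (6, 3)→(14, 4): d=(8,1) right/bottom  bias=-1
    (2,2)@(5, 5): e=[8,1,17] → #
    (3,2)@(7, 5): e=[4,7,15] → #
    (4,2)@(9, 5): e=[0,13,13] → ·  [on edge]
    (2,3)@(5, 7): e=[-12,5,33] → ·
    (3,3)@(7, 7): e=[-16,11,31] → ·
  covered (2 px):
    · · · · · · ·
    · · · · · · ·
    · · # # · · ·
    · · · · · · ·
    · · · · · · ·
    · · · · · · ·
    · · · · · · ·
    · · · · · · ·
    · · · · · · ·
T1:
  2·area = 42  (B↔C swapped to make it positive)
  edge (0, 12)→(14, 2): d=(14,-10) top-left  bias=+0
  edge (14, 2)→(7, 10): d=(-7,8) right/bottom  bias=-1
  edge (7, 10)→(0, 12): d=(-7,2) right/bottom  bias=-1
    (6,1)@(13, 3): e=[4,1,37] → #
    (5,2)@(11, 5): e=[12,3,27] → #
    (6,2)@(13, 5): e=[32,-13,23] → ·
    (3,3)@(7, 7): e=[0,21,21] → #  [on edge]
    (4,3)@(9, 7): e=[20,5,17] → #
    (5,3)@(11, 7): e=[40,-11,13] → ·
    (2,4)@(5, 9): e=[8,23,11] → #
    (4,4)@(9, 9): e=[48,-9,3] → ·
    (1,5)@(3, 11): e=[16,25,1] → #
    (2,5)@(5, 11): e=[36,9,-3] → ·
    (3,5)@(7, 11): e=[56,-7,-7] → ·
    (1,6)@(3, 13): e=[44,11,-13] → ·
  covered (7 px):
    · · · · · · ·
    · · · · · · #
    · · · · · # ·
    · · · # # · ·
    · · # # · · ·
    · # · · · · ·
    · · · · · · ·
    · · · · · · ·
    · · · · · · ·

Result: [[2,2],[3,2]]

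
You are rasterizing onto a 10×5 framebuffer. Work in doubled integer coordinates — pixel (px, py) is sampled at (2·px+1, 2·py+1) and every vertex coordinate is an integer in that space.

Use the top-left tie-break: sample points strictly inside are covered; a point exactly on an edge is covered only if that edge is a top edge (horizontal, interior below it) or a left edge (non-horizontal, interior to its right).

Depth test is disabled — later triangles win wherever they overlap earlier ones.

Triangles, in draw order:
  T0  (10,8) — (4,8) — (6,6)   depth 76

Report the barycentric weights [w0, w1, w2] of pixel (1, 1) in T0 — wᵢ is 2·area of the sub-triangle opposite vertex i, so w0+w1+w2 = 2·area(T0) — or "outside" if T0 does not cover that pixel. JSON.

T0:
  2·area = 12
  edge (10, 8)→(4, 8): d=(-6,0) right/bottom  bias=-1
  edge (4, 8)→(6, 6): d=(2,-2) top-left  bias=+0
  edge (6, 6)→(10, 8): d=(4,2) right/bottom  bias=-1
    (5,0)@(11, 1): e=[42,0,-30] → ·  [on edge]
    (4,1)@(9, 3): e=[30,0,-18] → ·  [on edge]
    (3,2)@(7, 5): e=[18,0,-6] → ·  [on edge]
    (2,3)@(5, 7): e=[6,0,6] → #  [on edge]
    (3,3)@(7, 7): e=[6,4,2] → #
    (4,3)@(9, 7): e=[6,8,-2] → ·
    (1,4)@(3, 9): e=[-6,0,18] → ·  [on edge]
    (2,4)@(5, 9): e=[-6,4,14] → ·
    (3,4)@(7, 9): e=[-6,8,10] → ·
  covered (2 px):
    · · · · · · · · · ·
    · · · · · · · · · ·
    · · · · · · · · · ·
    · · # # · · · · · ·
    · · · · · · · · · ·

Answer: "outside"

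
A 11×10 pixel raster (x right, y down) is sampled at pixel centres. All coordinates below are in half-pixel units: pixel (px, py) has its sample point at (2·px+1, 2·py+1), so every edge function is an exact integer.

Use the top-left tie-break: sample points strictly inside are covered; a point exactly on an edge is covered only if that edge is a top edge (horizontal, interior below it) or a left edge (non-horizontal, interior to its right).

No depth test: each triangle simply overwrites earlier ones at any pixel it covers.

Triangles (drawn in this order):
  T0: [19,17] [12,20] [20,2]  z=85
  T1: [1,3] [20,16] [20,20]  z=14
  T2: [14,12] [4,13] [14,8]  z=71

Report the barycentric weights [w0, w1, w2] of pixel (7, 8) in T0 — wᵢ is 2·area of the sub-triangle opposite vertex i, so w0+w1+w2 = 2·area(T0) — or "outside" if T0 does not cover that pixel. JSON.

T0:
  2·area = 102
  edge (19, 17)→(12, 20): d=(-7,3) right/bottom  bias=-1
  edge (12, 20)→(20, 2): d=(8,-18) top-left  bias=+0
  edge (20, 2)→(19, 17): d=(-1,15) right/bottom  bias=-1
    (9,2)@(19, 5): e=[84,6,12] → █
    (10,2)@(21, 5): e=[78,42,-18] → ·
    (9,3)@(19, 7): e=[70,22,10] → █
    (10,3)@(21, 7): e=[64,58,-20] → ·
    (8,4)@(17, 9): e=[62,2,38] → █
    (10,4)@(21, 9): e=[50,74,-22] → ·
    (8,5)@(17, 11): e=[48,18,36] → █
    (10,5)@(21, 11): e=[36,90,-24] → ·
    (8,6)@(17, 13): e=[34,34,34] → █
    (10,6)@(21, 13): e=[22,106,-26] → ·
    (7,7)@(15, 15): e=[26,14,62] → █
    (10,7)@(21, 15): e=[8,122,-28] → ·
    (9,8)@(19, 17): e=[0,102,0] → ·  [on edge]
  covered (14 px):
    · · · · · · · · · · ·
    · · · · · · · · · · ·
    · · · · · · · · · █ ·
    · · · · · · · · · █ ·
    · · · · · · · · █ █ ·
    · · · · · · · · █ █ ·
    · · · · · · · · █ █ ·
    · · · · · · · █ █ █ ·
    · · · · · · · █ █ · ·
    · · · · · · █ · · · ·
T1:
  2·area = 76
  edge (1, 3)→(20, 16): d=(19,13) right/bottom  bias=-1
  edge (20, 16)→(20, 20): d=(0,4) right/bottom  bias=-1
  edge (20, 20)→(1, 3): d=(-19,-17) top-left  bias=+0
    (0,1)@(1, 3): e=[0,76,0] → ·  [on edge]
    (4,4)@(9, 9): e=[10,44,22] → █
    (5,4)@(11, 9): e=[-16,36,56] → ·
    (4,5)@(9, 11): e=[48,44,-16] → ·
    (5,5)@(11, 11): e=[22,36,18] → █
    (6,5)@(13, 11): e=[-4,28,52] → ·
    (5,6)@(11, 13): e=[60,36,-20] → ·
    (6,6)@(13, 13): e=[34,28,14] → █
    (7,6)@(15, 13): e=[8,20,48] → █
    (8,6)@(17, 13): e=[-18,12,82] → ·
    (6,7)@(13, 15): e=[72,28,-24] → ·
    (7,7)@(15, 15): e=[46,20,10] → █
  covered (9 px):
    · · · · · · · · · · ·
    · · · · · · · · · · ·
    · · · · · · · · · · ·
    · · · · · · · · · · ·
    · · · · █ · · · · · ·
    · · · · · █ · · · · ·
    · · · · · · █ █ · · ·
    · · · · · · · █ █ · ·
    · · · · · · · · █ █ ·
    · · · · · · · · · █ ·
T2:
  2·area = 40
  edge (14, 12)→(4, 13): d=(-10,1) right/bottom  bias=-1
  edge (4, 13)→(14, 8): d=(10,-5) top-left  bias=+0
  edge (14, 8)→(14, 12): d=(0,4) right/bottom  bias=-1
    (6,4)@(13, 9): e=[31,5,4] → █
    (7,4)@(15, 9): e=[29,15,-4] → ·
    (4,5)@(9, 11): e=[15,5,20] → █
    (5,5)@(11, 11): e=[13,15,12] → █
    (7,5)@(15, 11): e=[9,35,-4] → ·
    (4,6)@(9, 13): e=[-5,25,20] → ·
    (5,6)@(11, 13): e=[-7,35,12] → ·
    (6,6)@(13, 13): e=[-9,45,4] → ·
  covered (4 px):
    · · · · · · · · · · ·
    · · · · · · · · · · ·
    · · · · · · · · · · ·
    · · · · · · · · · · ·
    · · · · · · █ · · · ·
    · · · · █ █ █ · · · ·
    · · · · · · · · · · ·
    · · · · · · · · · · ·
    · · · · · · · · · · ·
    · · · · · · · · · · ·

Result: [30,60,12]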